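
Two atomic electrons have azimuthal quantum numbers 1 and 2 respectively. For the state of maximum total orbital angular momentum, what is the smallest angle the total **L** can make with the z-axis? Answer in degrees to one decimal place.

θ_min ≈ 30.0°

Angular momentum addition gives L = |l₁ − l₂|, …, l₁ + l₂.
Allowed values: L = 1, 2, 3.
The maximum is L = 3, with |L_tot| = ℏ√(3·4) = 2√3 ℏ.
The minimum angle with z is arccos(3/√12) ≈ 30.0°.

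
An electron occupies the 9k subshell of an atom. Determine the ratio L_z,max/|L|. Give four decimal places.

9k means n = 9, l = 7.
|L| = 2√14 ℏ ≈ 7.4833ℏ, while L_z,max = lℏ = 7ℏ.
L_z,max/|L| = 7/√56 = 0.9354.

L_z,max/|L| = 0.9354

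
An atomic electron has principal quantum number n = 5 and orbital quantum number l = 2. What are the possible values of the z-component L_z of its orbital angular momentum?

L_z ∈ {−2ℏ, −ℏ, 0, ℏ, 2ℏ}

L_z = m_l ℏ with m_l ranging from −l to +l in integer steps.
For l = 2: m_l ∈ {-2, -1, 0, 1, 2}.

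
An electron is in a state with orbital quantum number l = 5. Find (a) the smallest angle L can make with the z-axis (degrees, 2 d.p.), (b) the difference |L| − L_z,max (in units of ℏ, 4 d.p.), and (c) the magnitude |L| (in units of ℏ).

θ_min ≈ 24.09°; |L|−L_z,max ≈ 0.4772ℏ; |L| = √30 ℏ ≈ 5.477ℏ

cos θ_min = 5/√30, so θ_min ≈ 24.09°.
|L| − L_z,max = (√30 − 5)ℏ ≈ 0.4772ℏ.
|L| = ℏ√(5·6) = √30 ℏ ≈ 5.477ℏ.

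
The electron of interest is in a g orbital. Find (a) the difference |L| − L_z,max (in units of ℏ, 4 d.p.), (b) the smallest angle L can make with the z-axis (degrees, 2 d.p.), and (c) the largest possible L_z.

The letter g corresponds to l = 4.
|L| − L_z,max = (2√5 − 4)ℏ ≈ 0.4721ℏ.
cos θ_min = 4/√20, so θ_min ≈ 26.57°.
L_z,max = lℏ = 4ℏ.

|L|−L_z,max ≈ 0.4721ℏ; θ_min ≈ 26.57°; L_z,max = 4ℏ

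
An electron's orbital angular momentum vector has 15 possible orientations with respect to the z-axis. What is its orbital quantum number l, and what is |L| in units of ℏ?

l = 7, |L| = 2√14 ℏ ≈ 7.483ℏ

2l + 1 = 15 ⇒ l = 7.
|L| = ℏ√(l(l+1)) = ℏ√(7·8) = 2√14 ℏ.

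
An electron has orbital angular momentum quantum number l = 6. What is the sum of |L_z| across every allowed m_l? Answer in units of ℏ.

Σ|L_z| = 42 ℏ

The allowed m_l values are -6, -5, -4, -3, -2, -1, 0, 1, 2, 3, 4, 5, 6.
Σ|m_l| = l(l+1) = 42.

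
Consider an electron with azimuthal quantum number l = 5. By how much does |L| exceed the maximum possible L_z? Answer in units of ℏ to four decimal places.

|L| = √30 ℏ ≈ 5.4772ℏ, while L_z,max = lℏ = 5ℏ.
The difference is (√30 − 5)ℏ ≈ 0.4772ℏ.

|L| − L_z,max ≈ 0.4772ℏ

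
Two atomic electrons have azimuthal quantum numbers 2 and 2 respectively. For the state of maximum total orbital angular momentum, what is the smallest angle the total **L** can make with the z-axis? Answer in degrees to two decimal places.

The total orbital quantum number L ranges from |l₁ − l₂| to l₁ + l₂ in integer steps.
Allowed values: L = 0, 1, 2, 3, 4.
The maximum is L = 4, with |L_tot| = ℏ√(4·5) = 2√5 ℏ.
The minimum angle with z is arccos(4/√20) ≈ 26.57°.

θ_min ≈ 26.57°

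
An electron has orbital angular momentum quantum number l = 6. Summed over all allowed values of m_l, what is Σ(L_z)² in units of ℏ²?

The allowed m_l values are -6, -5, -4, -3, -2, -1, 0, 1, 2, 3, 4, 5, 6.
Σ m_l² = l(l+1)(2l+1)/3 = 6·7·13/3 = 182.

Σ(L_z)² = 182 ℏ²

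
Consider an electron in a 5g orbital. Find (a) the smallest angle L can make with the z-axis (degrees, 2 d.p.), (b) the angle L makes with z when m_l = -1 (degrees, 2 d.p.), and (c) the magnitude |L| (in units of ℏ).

The 5g subshell has l = 4.
cos θ_min = 4/√20, so θ_min ≈ 26.57°.
For m_l = -1: cos θ = -1/√20, θ ≈ 102.92°.
|L| = ℏ√(4·5) = 2√5 ℏ ≈ 4.472ℏ.

θ_min ≈ 26.57°; θ(m_l=-1) ≈ 102.92°; |L| = 2√5 ℏ ≈ 4.472ℏ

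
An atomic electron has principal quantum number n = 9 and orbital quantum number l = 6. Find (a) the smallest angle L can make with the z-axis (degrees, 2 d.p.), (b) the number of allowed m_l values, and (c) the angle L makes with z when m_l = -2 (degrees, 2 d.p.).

cos θ_min = 6/√42, so θ_min ≈ 22.21°.
There are 2l+1 = 13 values of m_l.
For m_l = -2: cos θ = -2/√42, θ ≈ 107.98°.

θ_min ≈ 22.21°; 13 values; θ(m_l=-2) ≈ 107.98°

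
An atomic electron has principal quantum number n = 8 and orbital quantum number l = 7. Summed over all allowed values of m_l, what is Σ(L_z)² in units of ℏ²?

Σ(L_z)² = 280 ℏ²

m_l runs from −7 to 7, i.e. {-7, -6, -5, -4, -3, -2, -1, 0, 1, 2, 3, 4, 5, 6, 7}.
Σ m_l² = l(l+1)(2l+1)/3 = 7·8·15/3 = 280.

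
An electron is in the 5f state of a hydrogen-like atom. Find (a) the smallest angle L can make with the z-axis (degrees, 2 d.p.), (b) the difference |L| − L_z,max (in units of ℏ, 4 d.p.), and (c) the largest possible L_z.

θ_min ≈ 30.00°; |L|−L_z,max ≈ 0.4641ℏ; L_z,max = 3ℏ

For 5f, l = 3.
cos θ_min = 3/√12, so θ_min ≈ 30.00°.
|L| − L_z,max = (2√3 − 3)ℏ ≈ 0.4641ℏ.
L_z,max = lℏ = 3ℏ.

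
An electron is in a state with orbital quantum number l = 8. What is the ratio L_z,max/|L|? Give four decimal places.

|L| = 6√2 ℏ ≈ 8.4853ℏ, while L_z,max = lℏ = 8ℏ.
L_z,max/|L| = 8/√72 = 0.9428.

L_z,max/|L| = 0.9428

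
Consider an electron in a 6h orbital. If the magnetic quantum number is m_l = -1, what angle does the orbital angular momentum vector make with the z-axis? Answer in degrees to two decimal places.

For 6h, l = 5.
|L| = √(l(l+1)) ℏ = √30 ℏ.
L_z = m_l ℏ = −1ℏ.
cos θ = L_z/|L| = -1/√30, so θ ≈ 100.52°.

θ ≈ 100.52°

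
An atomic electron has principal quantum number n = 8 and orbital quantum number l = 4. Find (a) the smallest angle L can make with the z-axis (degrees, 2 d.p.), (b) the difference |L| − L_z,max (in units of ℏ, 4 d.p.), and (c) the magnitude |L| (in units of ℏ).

θ_min ≈ 26.57°; |L|−L_z,max ≈ 0.4721ℏ; |L| = 2√5 ℏ ≈ 4.472ℏ

cos θ_min = 4/√20, so θ_min ≈ 26.57°.
|L| − L_z,max = (2√5 − 4)ℏ ≈ 0.4721ℏ.
|L| = ℏ√(4·5) = 2√5 ℏ ≈ 4.472ℏ.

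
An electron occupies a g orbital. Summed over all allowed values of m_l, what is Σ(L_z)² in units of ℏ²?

The letter g corresponds to l = 4.
m_l runs from −4 to 4, i.e. {-4, -3, -2, -1, 0, 1, 2, 3, 4}.
Summing m² from −4 to 4: Σ m_l² = 60.

Σ(L_z)² = 60 ℏ²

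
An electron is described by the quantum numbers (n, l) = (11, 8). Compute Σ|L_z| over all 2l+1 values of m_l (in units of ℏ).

The allowed m_l values are -8, -7, -6, -5, -4, -3, -2, -1, 0, 1, 2, 3, 4, 5, 6, 7, 8.
Σ|m_l| = 2(1+2+…+8) = 72.

Σ|L_z| = 72 ℏ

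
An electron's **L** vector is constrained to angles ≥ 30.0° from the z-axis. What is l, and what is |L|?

l = 3, |L| = 2√3 ℏ ≈ 3.464ℏ

cos θ_min = l/√(l(l+1)) = √(l/(l+1)), so l/(l+1) = cos²(30.0°) = 0.7500.
Solving: l = 3.
Then |L| = ℏ√(3·4) = 2√3 ℏ.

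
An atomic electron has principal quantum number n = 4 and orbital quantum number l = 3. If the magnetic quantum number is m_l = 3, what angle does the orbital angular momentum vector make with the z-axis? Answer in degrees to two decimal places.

θ ≈ 30.00°

|L|² = l(l+1)ℏ² = 12ℏ², so |L| = 2√3 ℏ.
L_z = m_l ℏ = 3ℏ.
cos θ = L_z/|L| = 3/√12, so θ ≈ 30.00°.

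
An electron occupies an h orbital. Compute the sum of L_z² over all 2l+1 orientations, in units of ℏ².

For an h orbital, l = 5.
The allowed m_l values are -5, -4, -3, -2, -1, 0, 1, 2, 3, 4, 5.
Summing m² from −5 to 5: Σ m_l² = 110.

Σ(L_z)² = 110 ℏ²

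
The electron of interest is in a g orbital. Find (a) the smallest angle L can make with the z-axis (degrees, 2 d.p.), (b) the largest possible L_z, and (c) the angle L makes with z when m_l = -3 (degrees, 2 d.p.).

θ_min ≈ 26.57°; L_z,max = 4ℏ; θ(m_l=-3) ≈ 132.13°

A g state has l = 4.
cos θ_min = 4/√20, so θ_min ≈ 26.57°.
L_z,max = lℏ = 4ℏ.
For m_l = -3: cos θ = -3/√20, θ ≈ 132.13°.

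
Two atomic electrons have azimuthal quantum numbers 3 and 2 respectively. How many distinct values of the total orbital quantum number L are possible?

The total orbital quantum number L ranges from |l₁ − l₂| to l₁ + l₂ in integer steps.
So L can be 1, 2, 3, 4, 5.
That is 5 values.

5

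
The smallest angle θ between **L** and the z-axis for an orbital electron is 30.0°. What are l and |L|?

cos²θ_min = l/(l+1) = 0.7500.
Thus l = 0.7500/(1 − 0.7500) ≈ 3.
Then |L| = ℏ√(3·4) = 2√3 ℏ.

l = 3, |L| = 2√3 ℏ ≈ 3.464ℏ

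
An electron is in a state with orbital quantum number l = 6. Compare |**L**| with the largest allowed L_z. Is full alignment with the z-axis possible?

|L| = √42 ℏ ≈ 6.4807ℏ, while L_z,max = lℏ = 6ℏ.
Since |L| > L_z,max, the vector can never point exactly along z; the closest it comes is θ_min = arccos(6/√42) ≈ 22.2°.

No: L_z,max = 6ℏ < |L| = √42 ℏ ≈ 6.481ℏ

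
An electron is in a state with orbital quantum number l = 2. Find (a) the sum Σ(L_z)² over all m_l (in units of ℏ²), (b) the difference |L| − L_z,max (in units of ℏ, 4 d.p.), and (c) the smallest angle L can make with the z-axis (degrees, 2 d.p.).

Σ m_l² = 10, so Σ(L_z)² = 10 ℏ².
|L| − L_z,max = (√6 − 2)ℏ ≈ 0.4495ℏ.
cos θ_min = 2/√6, so θ_min ≈ 35.26°.

Σ(L_z)² = 10 ℏ²; |L|−L_z,max ≈ 0.4495ℏ; θ_min ≈ 35.26°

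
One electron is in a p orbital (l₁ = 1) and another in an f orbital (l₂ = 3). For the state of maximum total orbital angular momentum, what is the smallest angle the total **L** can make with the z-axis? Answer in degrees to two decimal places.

L runs from |1 − 3| = 2 to 1 + 3 = 4.
So L can be 2, 3, 4.
The maximum is L = 4, with |L_tot| = ℏ√(4·5) = 2√5 ℏ.
The minimum angle with z is arccos(4/√20) ≈ 26.57°.

θ_min ≈ 26.57°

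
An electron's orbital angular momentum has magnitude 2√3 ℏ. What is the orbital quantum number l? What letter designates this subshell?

Since |L|² = l(l+1)ℏ², l(l+1) = 12.
l² + l − 12 = 0 ⇒ l = 3.

l = 3 (f orbital)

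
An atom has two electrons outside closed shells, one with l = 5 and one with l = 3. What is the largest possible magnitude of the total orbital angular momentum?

Angular momentum addition gives L = |l₁ − l₂|, …, l₁ + l₂.
L ∈ {2, 3, 4, 5, 6, 7, 8}.
The largest magnitude corresponds to L = 8: |L_tot| = ℏ√(8·9) = 6√2 ℏ.

|L_tot|_max = 6√2 ℏ ≈ 8.485ℏ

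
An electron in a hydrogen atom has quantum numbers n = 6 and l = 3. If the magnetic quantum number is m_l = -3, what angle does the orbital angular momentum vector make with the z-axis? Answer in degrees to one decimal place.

θ ≈ 150.0°

|L| = √(l(l+1)) ℏ = 2√3 ℏ.
L_z = m_l ℏ = −3ℏ.
cos θ = L_z/|L| = -3/√12, so θ ≈ 150.0°.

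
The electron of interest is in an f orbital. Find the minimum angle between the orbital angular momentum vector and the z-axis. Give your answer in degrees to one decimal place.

The letter f corresponds to l = 3.
|L| = √(l(l+1)) ℏ = 2√3 ℏ.
The smallest angle corresponds to the largest L_z, i.e. m_l = l = 3, giving L_z = 3ℏ.
cos θ_min = 3/√12, so θ_min ≈ 30.0°.

θ_min ≈ 30.0°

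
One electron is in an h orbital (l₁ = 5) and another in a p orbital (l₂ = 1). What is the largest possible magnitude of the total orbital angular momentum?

L runs from |5 − 1| = 4 to 5 + 1 = 6.
L ∈ {4, 5, 6}.
The largest magnitude corresponds to L = 6: |L_tot| = ℏ√(6·7) = √42 ℏ.

|L_tot|_max = √42 ℏ ≈ 6.481ℏ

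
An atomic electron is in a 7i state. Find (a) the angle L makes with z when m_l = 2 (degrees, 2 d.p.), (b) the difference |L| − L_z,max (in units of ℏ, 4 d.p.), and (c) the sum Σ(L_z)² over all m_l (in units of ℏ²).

θ(m_l=2) ≈ 72.02°; |L|−L_z,max ≈ 0.4807ℏ; Σ(L_z)² = 182 ℏ²

7i means n = 7, l = 6.
For m_l = 2: cos θ = 2/√42, θ ≈ 72.02°.
|L| − L_z,max = (√42 − 6)ℏ ≈ 0.4807ℏ.
Σ m_l² = 182, so Σ(L_z)² = 182 ℏ².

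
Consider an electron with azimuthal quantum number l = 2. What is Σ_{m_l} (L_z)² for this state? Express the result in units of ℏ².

Σ(L_z)² = 10 ℏ²

m_l ∈ {-2, -1, 0, 1, 2}.
Σ m_l² = 2·(1 + 4) = 10.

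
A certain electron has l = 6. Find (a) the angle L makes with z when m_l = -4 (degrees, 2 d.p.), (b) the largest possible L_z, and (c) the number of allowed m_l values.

θ(m_l=-4) ≈ 128.11°; L_z,max = 6ℏ; 13 values

For m_l = -4: cos θ = -4/√42, θ ≈ 128.11°.
L_z,max = lℏ = 6ℏ.
There are 2l+1 = 13 values of m_l.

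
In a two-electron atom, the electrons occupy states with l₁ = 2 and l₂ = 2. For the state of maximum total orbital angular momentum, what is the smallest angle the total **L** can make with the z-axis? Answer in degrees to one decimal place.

Angular momentum addition gives L = |l₁ − l₂|, …, l₁ + l₂.
Allowed values: L = 0, 1, 2, 3, 4.
The maximum is L = 4, with |L_tot| = ℏ√(4·5) = 2√5 ℏ.
The minimum angle with z is arccos(4/√20) ≈ 26.6°.

θ_min ≈ 26.6°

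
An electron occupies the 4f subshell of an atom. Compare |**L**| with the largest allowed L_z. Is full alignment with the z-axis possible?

No: L_z,max = 3ℏ < |L| = 2√3 ℏ ≈ 3.464ℏ

4f means n = 4, l = 3.
|L| = 2√3 ℏ ≈ 3.4641ℏ, while L_z,max = lℏ = 3ℏ.
Since |L| > L_z,max, the vector can never point exactly along z; the closest it comes is θ_min = arccos(3/√12) ≈ 30.0°.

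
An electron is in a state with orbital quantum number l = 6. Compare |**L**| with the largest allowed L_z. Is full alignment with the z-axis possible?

|L| = √42 ℏ ≈ 6.4807ℏ, while L_z,max = lℏ = 6ℏ.
Since |L| > L_z,max, the vector can never point exactly along z; the closest it comes is θ_min = arccos(6/√42) ≈ 22.2°.

No: L_z,max = 6ℏ < |L| = √42 ℏ ≈ 6.481ℏ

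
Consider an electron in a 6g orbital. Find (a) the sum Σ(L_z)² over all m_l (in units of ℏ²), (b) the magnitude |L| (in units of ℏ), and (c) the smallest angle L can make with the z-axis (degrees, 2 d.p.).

The 6g subshell has l = 4.
Σ m_l² = 60, so Σ(L_z)² = 60 ℏ².
|L| = ℏ√(4·5) = 2√5 ℏ ≈ 4.472ℏ.
cos θ_min = 4/√20, so θ_min ≈ 26.57°.

Σ(L_z)² = 60 ℏ²; |L| = 2√5 ℏ ≈ 4.472ℏ; θ_min ≈ 26.57°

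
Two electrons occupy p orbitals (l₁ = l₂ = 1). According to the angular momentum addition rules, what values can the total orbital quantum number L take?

Angular momentum addition gives L = |l₁ − l₂|, …, l₁ + l₂.
L ∈ {0, 1, 2}.

L = 0, 1, 2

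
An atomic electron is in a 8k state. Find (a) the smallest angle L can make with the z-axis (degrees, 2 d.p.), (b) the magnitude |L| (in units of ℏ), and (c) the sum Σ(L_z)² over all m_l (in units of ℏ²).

8k means n = 8, l = 7.
cos θ_min = 7/√56, so θ_min ≈ 20.70°.
|L| = ℏ√(7·8) = 2√14 ℏ ≈ 7.483ℏ.
Σ m_l² = 280, so Σ(L_z)² = 280 ℏ².

θ_min ≈ 20.70°; |L| = 2√14 ℏ ≈ 7.483ℏ; Σ(L_z)² = 280 ℏ²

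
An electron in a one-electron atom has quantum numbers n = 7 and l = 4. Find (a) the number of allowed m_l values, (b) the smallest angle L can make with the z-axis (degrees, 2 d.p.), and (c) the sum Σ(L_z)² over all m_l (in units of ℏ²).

9 values; θ_min ≈ 26.57°; Σ(L_z)² = 60 ℏ²

There are 2l+1 = 9 values of m_l.
cos θ_min = 4/√20, so θ_min ≈ 26.57°.
Σ m_l² = 60, so Σ(L_z)² = 60 ℏ².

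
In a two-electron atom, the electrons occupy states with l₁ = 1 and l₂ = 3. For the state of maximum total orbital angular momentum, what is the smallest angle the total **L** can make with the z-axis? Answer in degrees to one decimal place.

θ_min ≈ 26.6°

L runs from |1 − 3| = 2 to 1 + 3 = 4.
Allowed values: L = 2, 3, 4.
The maximum is L = 4, with |L_tot| = ℏ√(4·5) = 2√5 ℏ.
The minimum angle with z is arccos(4/√20) ≈ 26.6°.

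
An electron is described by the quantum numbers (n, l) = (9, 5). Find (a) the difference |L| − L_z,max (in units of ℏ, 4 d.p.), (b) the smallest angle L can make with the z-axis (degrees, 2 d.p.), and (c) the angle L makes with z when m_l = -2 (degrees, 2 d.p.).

|L| − L_z,max = (√30 − 5)ℏ ≈ 0.4772ℏ.
cos θ_min = 5/√30, so θ_min ≈ 24.09°.
For m_l = -2: cos θ = -2/√30, θ ≈ 111.42°.

|L|−L_z,max ≈ 0.4772ℏ; θ_min ≈ 24.09°; θ(m_l=-2) ≈ 111.42°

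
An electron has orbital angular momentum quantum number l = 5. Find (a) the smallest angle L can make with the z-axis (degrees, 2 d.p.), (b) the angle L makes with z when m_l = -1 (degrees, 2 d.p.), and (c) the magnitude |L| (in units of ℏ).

θ_min ≈ 24.09°; θ(m_l=-1) ≈ 100.52°; |L| = √30 ℏ ≈ 5.477ℏ

cos θ_min = 5/√30, so θ_min ≈ 24.09°.
For m_l = -1: cos θ = -1/√30, θ ≈ 100.52°.
|L| = ℏ√(5·6) = √30 ℏ ≈ 5.477ℏ.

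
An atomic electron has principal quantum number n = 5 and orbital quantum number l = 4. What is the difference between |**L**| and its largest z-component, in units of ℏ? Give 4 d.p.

|L| = 2√5 ℏ ≈ 4.4721ℏ, while L_z,max = lℏ = 4ℏ.
The difference is (2√5 − 4)ℏ ≈ 0.4721ℏ.

|L| − L_z,max ≈ 0.4721ℏ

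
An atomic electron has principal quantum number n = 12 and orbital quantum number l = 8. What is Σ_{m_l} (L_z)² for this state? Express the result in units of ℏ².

Σ(L_z)² = 408 ℏ²

m_l runs from −8 to 8, i.e. {-8, -7, -6, -5, -4, -3, -2, -1, 0, 1, 2, 3, 4, 5, 6, 7, 8}.
Σ m_l² = l(l+1)(2l+1)/3 = 8·9·17/3 = 408.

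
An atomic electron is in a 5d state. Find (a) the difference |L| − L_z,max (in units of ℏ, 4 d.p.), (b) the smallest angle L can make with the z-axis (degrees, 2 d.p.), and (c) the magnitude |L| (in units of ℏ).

|L|−L_z,max ≈ 0.4495ℏ; θ_min ≈ 35.26°; |L| = √6 ℏ ≈ 2.449ℏ

5d means n = 5, l = 2.
|L| − L_z,max = (√6 − 2)ℏ ≈ 0.4495ℏ.
cos θ_min = 2/√6, so θ_min ≈ 35.26°.
|L| = ℏ√(2·3) = √6 ℏ ≈ 2.449ℏ.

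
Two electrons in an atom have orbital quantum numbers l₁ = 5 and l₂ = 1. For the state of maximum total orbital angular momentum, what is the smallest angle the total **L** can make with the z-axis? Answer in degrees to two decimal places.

By the triangle rule, |l₁ − l₂| ≤ L ≤ l₁ + l₂.
So L can be 4, 5, 6.
The maximum is L = 6, with |L_tot| = ℏ√(6·7) = √42 ℏ.
The minimum angle with z is arccos(6/√42) ≈ 22.21°.

θ_min ≈ 22.21°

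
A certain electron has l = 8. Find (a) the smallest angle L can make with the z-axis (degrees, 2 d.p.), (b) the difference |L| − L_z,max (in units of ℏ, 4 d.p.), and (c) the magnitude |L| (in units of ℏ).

cos θ_min = 8/√72, so θ_min ≈ 19.47°.
|L| − L_z,max = (6√2 − 8)ℏ ≈ 0.4853ℏ.
|L| = ℏ√(8·9) = 6√2 ℏ ≈ 8.485ℏ.

θ_min ≈ 19.47°; |L|−L_z,max ≈ 0.4853ℏ; |L| = 6√2 ℏ ≈ 8.485ℏ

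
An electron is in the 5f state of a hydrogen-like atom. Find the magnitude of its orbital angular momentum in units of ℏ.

The 5f subshell has l = 3.
|L| = ℏ√(l(l+1)) = ℏ√(3·4) = 2√3 ℏ

|L| = 2√3 ℏ ≈ 3.464ℏ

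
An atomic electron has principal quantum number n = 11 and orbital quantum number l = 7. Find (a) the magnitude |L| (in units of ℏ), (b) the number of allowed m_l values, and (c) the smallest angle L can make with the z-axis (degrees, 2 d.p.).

|L| = 2√14 ℏ ≈ 7.483ℏ; 15 values; θ_min ≈ 20.70°

|L| = ℏ√(7·8) = 2√14 ℏ ≈ 7.483ℏ.
There are 2l+1 = 15 values of m_l.
cos θ_min = 7/√56, so θ_min ≈ 20.70°.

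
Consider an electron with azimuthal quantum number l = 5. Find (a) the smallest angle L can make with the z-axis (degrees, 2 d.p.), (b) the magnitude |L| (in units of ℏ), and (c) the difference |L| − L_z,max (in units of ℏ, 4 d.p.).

θ_min ≈ 24.09°; |L| = √30 ℏ ≈ 5.477ℏ; |L|−L_z,max ≈ 0.4772ℏ

cos θ_min = 5/√30, so θ_min ≈ 24.09°.
|L| = ℏ√(5·6) = √30 ℏ ≈ 5.477ℏ.
|L| − L_z,max = (√30 − 5)ℏ ≈ 0.4772ℏ.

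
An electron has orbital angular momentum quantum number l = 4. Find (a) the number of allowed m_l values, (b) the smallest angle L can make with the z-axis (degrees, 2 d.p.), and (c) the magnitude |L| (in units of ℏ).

9 values; θ_min ≈ 26.57°; |L| = 2√5 ℏ ≈ 4.472ℏ

There are 2l+1 = 9 values of m_l.
cos θ_min = 4/√20, so θ_min ≈ 26.57°.
|L| = ℏ√(4·5) = 2√5 ℏ ≈ 4.472ℏ.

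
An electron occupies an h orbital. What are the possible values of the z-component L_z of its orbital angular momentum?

An h state has l = 5.
L_z = m_l ℏ with m_l ranging from −l to +l in integer steps.
For l = 5: m_l ∈ {-5, -4, -3, -2, -1, 0, 1, 2, 3, 4, 5}.

L_z ∈ {−5ℏ, −4ℏ, −3ℏ, −2ℏ, −ℏ, 0, ℏ, 2ℏ, 3ℏ, 4ℏ, 5ℏ}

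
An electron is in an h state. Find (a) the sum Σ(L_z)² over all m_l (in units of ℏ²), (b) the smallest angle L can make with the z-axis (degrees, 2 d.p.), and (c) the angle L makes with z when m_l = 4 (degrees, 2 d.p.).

Σ(L_z)² = 110 ℏ²; θ_min ≈ 24.09°; θ(m_l=4) ≈ 43.09°

For an h orbital, l = 5.
Σ m_l² = 110, so Σ(L_z)² = 110 ℏ².
cos θ_min = 5/√30, so θ_min ≈ 24.09°.
For m_l = 4: cos θ = 4/√30, θ ≈ 43.09°.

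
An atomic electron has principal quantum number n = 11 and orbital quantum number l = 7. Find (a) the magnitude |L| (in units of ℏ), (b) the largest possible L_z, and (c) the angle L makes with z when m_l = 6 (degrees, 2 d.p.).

|L| = 2√14 ℏ ≈ 7.483ℏ; L_z,max = 7ℏ; θ(m_l=6) ≈ 36.70°

|L| = ℏ√(7·8) = 2√14 ℏ ≈ 7.483ℏ.
L_z,max = lℏ = 7ℏ.
For m_l = 6: cos θ = 6/√56, θ ≈ 36.70°.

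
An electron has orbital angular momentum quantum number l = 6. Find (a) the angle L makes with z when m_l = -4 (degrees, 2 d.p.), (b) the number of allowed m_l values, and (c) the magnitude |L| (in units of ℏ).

θ(m_l=-4) ≈ 128.11°; 13 values; |L| = √42 ℏ ≈ 6.481ℏ

For m_l = -4: cos θ = -4/√42, θ ≈ 128.11°.
There are 2l+1 = 13 values of m_l.
|L| = ℏ√(6·7) = √42 ℏ ≈ 6.481ℏ.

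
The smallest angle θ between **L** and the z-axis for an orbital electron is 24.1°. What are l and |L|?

At minimum angle, m_l = l, so cos θ = l/√(l(l+1)); cos²θ = l/(l+1) = 0.8333.
Solving: l = 5.
Then |L| = ℏ√(5·6) = √30 ℏ.

l = 5, |L| = √30 ℏ ≈ 5.477ℏ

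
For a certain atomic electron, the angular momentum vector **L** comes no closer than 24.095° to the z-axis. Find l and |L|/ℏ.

At minimum angle, m_l = l, so cos θ = l/√(l(l+1)); cos²θ = l/(l+1) = 0.8333.
l = cos²θ/sin²θ ≈ 5.
Then |L| = ℏ√(5·6) = √30 ℏ.

l = 5, |L| = √30 ℏ ≈ 5.477ℏ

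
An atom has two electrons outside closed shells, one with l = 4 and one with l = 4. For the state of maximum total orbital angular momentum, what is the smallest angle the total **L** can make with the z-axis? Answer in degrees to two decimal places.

θ_min ≈ 19.47°

Angular momentum addition gives L = |l₁ − l₂|, …, l₁ + l₂.
So L can be 0, 1, 2, 3, 4, 5, 6, 7, 8.
The maximum is L = 8, with |L_tot| = ℏ√(8·9) = 6√2 ℏ.
The minimum angle with z is arccos(8/√72) ≈ 19.47°.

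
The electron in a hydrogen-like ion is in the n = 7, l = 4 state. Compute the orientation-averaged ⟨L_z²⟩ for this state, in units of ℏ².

⟨L_z²⟩ = 6.667 ℏ²

m_l ∈ {-4, -3, -2, -1, 0, 1, 2, 3, 4}.
⟨L_z²⟩ = ℏ²·l(l+1)/3 = 6.667ℏ².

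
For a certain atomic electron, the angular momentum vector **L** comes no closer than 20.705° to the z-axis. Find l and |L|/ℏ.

l = 7, |L| = 2√14 ℏ ≈ 7.483ℏ

cos θ_min = l/√(l(l+1)) = √(l/(l+1)), so l/(l+1) = cos²(20.705°) = 0.8750.
l = cos²θ/sin²θ ≈ 7.
Then |L| = ℏ√(7·8) = 2√14 ℏ.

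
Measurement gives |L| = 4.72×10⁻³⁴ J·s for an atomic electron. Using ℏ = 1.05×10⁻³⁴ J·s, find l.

l = 4

In units of ℏ, |L| ≈ 4.495.
(|L|/ℏ)² = l(l+1) ≈ 20.21 ⇒ l = 4.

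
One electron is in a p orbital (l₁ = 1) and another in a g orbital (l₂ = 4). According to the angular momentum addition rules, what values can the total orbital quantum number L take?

By the triangle rule, |l₁ − l₂| ≤ L ≤ l₁ + l₂.
So L can be 3, 4, 5.

L = 3, 4, 5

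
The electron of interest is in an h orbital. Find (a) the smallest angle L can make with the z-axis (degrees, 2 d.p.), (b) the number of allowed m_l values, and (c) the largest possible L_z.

The letter h corresponds to l = 5.
cos θ_min = 5/√30, so θ_min ≈ 24.09°.
There are 2l+1 = 11 values of m_l.
L_z,max = lℏ = 5ℏ.

θ_min ≈ 24.09°; 11 values; L_z,max = 5ℏ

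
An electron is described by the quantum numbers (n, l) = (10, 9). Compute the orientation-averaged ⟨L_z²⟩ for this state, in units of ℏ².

⟨L_z²⟩ = 30 ℏ²

The allowed m_l values are -9, -8, -7, -6, -5, -4, -3, -2, -1, 0, 1, 2, 3, 4, 5, 6, 7, 8, 9.
Average of L_z² over 19 states: 570/19 ℏ² = 30 ℏ².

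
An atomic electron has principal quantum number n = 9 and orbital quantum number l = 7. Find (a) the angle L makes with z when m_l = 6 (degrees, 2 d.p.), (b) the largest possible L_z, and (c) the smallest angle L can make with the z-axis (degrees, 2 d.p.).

For m_l = 6: cos θ = 6/√56, θ ≈ 36.70°.
L_z,max = lℏ = 7ℏ.
cos θ_min = 7/√56, so θ_min ≈ 20.70°.

θ(m_l=6) ≈ 36.70°; L_z,max = 7ℏ; θ_min ≈ 20.70°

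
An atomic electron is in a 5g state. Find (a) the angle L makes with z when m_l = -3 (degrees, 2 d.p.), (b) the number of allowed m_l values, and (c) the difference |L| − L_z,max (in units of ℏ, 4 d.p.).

θ(m_l=-3) ≈ 132.13°; 9 values; |L|−L_z,max ≈ 0.4721ℏ

For 5g, l = 4.
For m_l = -3: cos θ = -3/√20, θ ≈ 132.13°.
There are 2l+1 = 9 values of m_l.
|L| − L_z,max = (2√5 − 4)ℏ ≈ 0.4721ℏ.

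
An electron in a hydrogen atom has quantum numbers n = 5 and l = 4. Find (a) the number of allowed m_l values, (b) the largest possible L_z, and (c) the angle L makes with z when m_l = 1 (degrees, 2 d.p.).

There are 2l+1 = 9 values of m_l.
L_z,max = lℏ = 4ℏ.
For m_l = 1: cos θ = 1/√20, θ ≈ 77.08°.

9 values; L_z,max = 4ℏ; θ(m_l=1) ≈ 77.08°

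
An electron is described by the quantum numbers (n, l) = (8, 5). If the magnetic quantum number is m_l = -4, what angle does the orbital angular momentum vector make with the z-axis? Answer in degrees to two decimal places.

θ ≈ 136.91°

|L| = √(l(l+1)) ℏ = √30 ℏ.
L_z = m_l ℏ = −4ℏ.
cos θ = L_z/|L| = -4/√30, so θ ≈ 136.91°.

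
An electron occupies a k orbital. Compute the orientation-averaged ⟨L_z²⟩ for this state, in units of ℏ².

A k state has l = 7.
m_l ∈ {-7, -6, -5, -4, -3, -2, -1, 0, 1, 2, 3, 4, 5, 6, 7}.
⟨L_z²⟩ = ℏ²·(Σ m_l²)/(2l+1) = ℏ²·280/15 = 18.67ℏ².

⟨L_z²⟩ = 18.67 ℏ²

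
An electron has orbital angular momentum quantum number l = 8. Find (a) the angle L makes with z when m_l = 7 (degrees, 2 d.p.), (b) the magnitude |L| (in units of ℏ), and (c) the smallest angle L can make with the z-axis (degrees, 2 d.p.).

θ(m_l=7) ≈ 34.42°; |L| = 6√2 ℏ ≈ 8.485ℏ; θ_min ≈ 19.47°

For m_l = 7: cos θ = 7/√72, θ ≈ 34.42°.
|L| = ℏ√(8·9) = 6√2 ℏ ≈ 8.485ℏ.
cos θ_min = 8/√72, so θ_min ≈ 19.47°.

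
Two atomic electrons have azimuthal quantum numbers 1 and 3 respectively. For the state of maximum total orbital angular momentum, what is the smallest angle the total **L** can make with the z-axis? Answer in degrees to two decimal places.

Angular momentum addition gives L = |l₁ − l₂|, …, l₁ + l₂.
So L can be 2, 3, 4.
The maximum is L = 4, with |L_tot| = ℏ√(4·5) = 2√5 ℏ.
The minimum angle with z is arccos(4/√20) ≈ 26.57°.

θ_min ≈ 26.57°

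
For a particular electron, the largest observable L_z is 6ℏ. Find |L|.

L_z,max = lℏ, so l = 6.
|L| = √(l(l+1)) ℏ = √42 ℏ.

|L| = √42 ℏ ≈ 6.481ℏ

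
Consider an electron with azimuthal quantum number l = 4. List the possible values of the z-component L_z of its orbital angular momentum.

L_z ∈ {−4ℏ, −3ℏ, −2ℏ, −ℏ, 0, ℏ, 2ℏ, 3ℏ, 4ℏ}

L_z = m_l ℏ with m_l ranging from −l to +l in integer steps.
For l = 4: m_l ∈ {-4, -3, -2, -1, 0, 1, 2, 3, 4}.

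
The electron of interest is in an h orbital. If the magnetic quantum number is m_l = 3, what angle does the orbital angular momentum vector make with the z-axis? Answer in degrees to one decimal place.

For an h orbital, l = 5.
|L| = ℏ√(l(l+1)) = √30 ℏ.
L_z = m_l ℏ = 3ℏ.
cos θ = L_z/|L| = 3/√30, so θ ≈ 56.8°.

θ ≈ 56.8°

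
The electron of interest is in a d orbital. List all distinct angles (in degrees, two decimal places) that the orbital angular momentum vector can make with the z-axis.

θ ∈ {35.26°, 65.91°, 90.00°, 114.09°, 144.74°}

For a d orbital, l = 2.
|L| = √(l(l+1)) ℏ = √6 ℏ.
cos θ = m_l/√6 for each m_l ∈ {-2, -1, 0, 1, 2}.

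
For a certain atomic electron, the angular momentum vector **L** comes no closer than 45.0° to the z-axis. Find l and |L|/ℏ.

l = 1, |L| = √2 ℏ ≈ 1.414ℏ

At minimum angle, m_l = l, so cos θ = l/√(l(l+1)); cos²θ = l/(l+1) = 0.5000.
Solving: l = 1.
Then |L| = ℏ√(1·2) = √2 ℏ.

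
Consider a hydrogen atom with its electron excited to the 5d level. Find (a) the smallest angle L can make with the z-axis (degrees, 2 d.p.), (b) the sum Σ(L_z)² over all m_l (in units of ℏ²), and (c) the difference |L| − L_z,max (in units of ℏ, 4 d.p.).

The 5d level has l = 2.
cos θ_min = 2/√6, so θ_min ≈ 35.26°.
Σ m_l² = 10, so Σ(L_z)² = 10 ℏ².
|L| − L_z,max = (√6 − 2)ℏ ≈ 0.4495ℏ.

θ_min ≈ 35.26°; Σ(L_z)² = 10 ℏ²; |L|−L_z,max ≈ 0.4495ℏ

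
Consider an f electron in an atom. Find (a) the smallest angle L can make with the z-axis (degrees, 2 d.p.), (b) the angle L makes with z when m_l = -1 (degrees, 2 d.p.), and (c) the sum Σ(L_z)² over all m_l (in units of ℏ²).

θ_min ≈ 30.00°; θ(m_l=-1) ≈ 106.78°; Σ(L_z)² = 28 ℏ²

The letter f corresponds to l = 3.
cos θ_min = 3/√12, so θ_min ≈ 30.00°.
For m_l = -1: cos θ = -1/√12, θ ≈ 106.78°.
Σ m_l² = 28, so Σ(L_z)² = 28 ℏ².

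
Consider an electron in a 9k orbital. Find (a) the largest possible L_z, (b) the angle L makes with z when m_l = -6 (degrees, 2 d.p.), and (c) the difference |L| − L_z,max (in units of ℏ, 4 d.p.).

L_z,max = 7ℏ; θ(m_l=-6) ≈ 143.30°; |L|−L_z,max ≈ 0.4833ℏ

For 9k, l = 7.
L_z,max = lℏ = 7ℏ.
For m_l = -6: cos θ = -6/√56, θ ≈ 143.30°.
|L| − L_z,max = (2√14 − 7)ℏ ≈ 0.4833ℏ.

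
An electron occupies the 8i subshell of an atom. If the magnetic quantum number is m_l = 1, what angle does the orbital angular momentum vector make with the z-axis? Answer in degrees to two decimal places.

8i means n = 8, l = 6.
|L|² = l(l+1)ℏ² = 42ℏ², so |L| = √42 ℏ.
L_z = m_l ℏ = 1ℏ.
cos θ = L_z/|L| = 1/√42, so θ ≈ 81.12°.

θ ≈ 81.12°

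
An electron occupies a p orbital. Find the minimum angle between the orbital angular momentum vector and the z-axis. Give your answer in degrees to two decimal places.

θ_min ≈ 45.00°

For a p orbital, l = 1.
|L| = ℏ√(l(l+1)) = √2 ℏ.
The smallest angle corresponds to the largest L_z, i.e. m_l = l = 1, giving L_z = 1ℏ.
cos θ_min = 1/√2, so θ_min ≈ 45.00°.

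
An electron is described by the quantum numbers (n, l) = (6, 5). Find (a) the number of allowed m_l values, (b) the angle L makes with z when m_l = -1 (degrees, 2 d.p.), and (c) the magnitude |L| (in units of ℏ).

11 values; θ(m_l=-1) ≈ 100.52°; |L| = √30 ℏ ≈ 5.477ℏ

There are 2l+1 = 11 values of m_l.
For m_l = -1: cos θ = -1/√30, θ ≈ 100.52°.
|L| = ℏ√(5·6) = √30 ℏ ≈ 5.477ℏ.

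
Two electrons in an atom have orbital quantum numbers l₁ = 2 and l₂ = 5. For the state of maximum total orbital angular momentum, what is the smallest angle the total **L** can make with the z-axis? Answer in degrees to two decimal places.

L runs from |2 − 5| = 3 to 2 + 5 = 7.
So L can be 3, 4, 5, 6, 7.
The maximum is L = 7, with |L_tot| = ℏ√(7·8) = 2√14 ℏ.
The minimum angle with z is arccos(7/√56) ≈ 20.70°.

θ_min ≈ 20.70°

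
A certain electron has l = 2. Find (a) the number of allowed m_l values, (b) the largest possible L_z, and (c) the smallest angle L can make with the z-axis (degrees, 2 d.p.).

5 values; L_z,max = 2ℏ; θ_min ≈ 35.26°

There are 2l+1 = 5 values of m_l.
L_z,max = lℏ = 2ℏ.
cos θ_min = 2/√6, so θ_min ≈ 35.26°.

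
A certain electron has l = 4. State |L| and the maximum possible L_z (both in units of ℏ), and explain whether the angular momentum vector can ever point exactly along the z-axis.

|L| = 2√5 ℏ ≈ 4.4721ℏ, while L_z,max = lℏ = 4ℏ.
Since |L| > L_z,max, the vector can never point exactly along z; the closest it comes is θ_min = arccos(4/√20) ≈ 26.6°.

No: L_z,max = 4ℏ < |L| = 2√5 ℏ ≈ 4.472ℏ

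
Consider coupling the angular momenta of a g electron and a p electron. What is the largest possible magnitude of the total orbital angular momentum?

Angular momentum addition gives L = |l₁ − l₂|, …, l₁ + l₂.
L ∈ {3, 4, 5}.
The largest magnitude corresponds to L = 5: |L_tot| = ℏ√(5·6) = √30 ℏ.

|L_tot|_max = √30 ℏ ≈ 5.477ℏ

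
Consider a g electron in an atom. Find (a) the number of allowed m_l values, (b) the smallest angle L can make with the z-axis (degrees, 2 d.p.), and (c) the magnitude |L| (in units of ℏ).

For a g orbital, l = 4.
There are 2l+1 = 9 values of m_l.
cos θ_min = 4/√20, so θ_min ≈ 26.57°.
|L| = ℏ√(4·5) = 2√5 ℏ ≈ 4.472ℏ.

9 values; θ_min ≈ 26.57°; |L| = 2√5 ℏ ≈ 4.472ℏ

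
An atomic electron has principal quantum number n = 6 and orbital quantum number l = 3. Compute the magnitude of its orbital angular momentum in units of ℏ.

|L| = 2√3 ℏ ≈ 3.464ℏ

|L| = ℏ√(l(l+1)) = ℏ√(3·4) = 2√3 ℏ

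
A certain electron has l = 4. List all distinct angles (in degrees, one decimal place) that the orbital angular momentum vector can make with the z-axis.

θ ∈ {26.6°, 47.9°, 63.4°, 77.1°, 90.0°, 102.9°, 116.6°, 132.1°, 153.4°}

|L|² = l(l+1)ℏ² = 20ℏ², so |L| = 2√5 ℏ.
cos θ = m_l/√20 for each m_l ∈ {-4, -3, -2, -1, 0, 1, 2, 3, 4}.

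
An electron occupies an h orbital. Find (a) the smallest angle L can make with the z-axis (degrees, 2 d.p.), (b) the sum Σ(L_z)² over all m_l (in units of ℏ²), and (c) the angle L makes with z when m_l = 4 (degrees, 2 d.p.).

For an h orbital, l = 5.
cos θ_min = 5/√30, so θ_min ≈ 24.09°.
Σ m_l² = 110, so Σ(L_z)² = 110 ℏ².
For m_l = 4: cos θ = 4/√30, θ ≈ 43.09°.

θ_min ≈ 24.09°; Σ(L_z)² = 110 ℏ²; θ(m_l=4) ≈ 43.09°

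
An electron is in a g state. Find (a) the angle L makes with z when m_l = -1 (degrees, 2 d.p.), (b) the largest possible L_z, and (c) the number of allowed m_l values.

For a g orbital, l = 4.
For m_l = -1: cos θ = -1/√20, θ ≈ 102.92°.
L_z,max = lℏ = 4ℏ.
There are 2l+1 = 9 values of m_l.

θ(m_l=-1) ≈ 102.92°; L_z,max = 4ℏ; 9 values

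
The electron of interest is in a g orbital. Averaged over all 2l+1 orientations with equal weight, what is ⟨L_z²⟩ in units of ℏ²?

G corresponds to l = 4.
m_l ∈ {-4, -3, -2, -1, 0, 1, 2, 3, 4}.
⟨L_z²⟩ = ℏ²·l(l+1)/3 = 6.667ℏ².

⟨L_z²⟩ = 6.667 ℏ²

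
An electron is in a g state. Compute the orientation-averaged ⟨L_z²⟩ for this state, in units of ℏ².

⟨L_z²⟩ = 6.667 ℏ²

A g state has l = 4.
m_l runs from −4 to 4, i.e. {-4, -3, -2, -1, 0, 1, 2, 3, 4}.
⟨L_z²⟩ = ℏ²·l(l+1)/3 = 6.667ℏ².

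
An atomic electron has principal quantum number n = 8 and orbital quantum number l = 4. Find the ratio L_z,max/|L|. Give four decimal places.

|L| = 2√5 ℏ ≈ 4.4721ℏ, while L_z,max = lℏ = 4ℏ.
L_z,max/|L| = 4/√20 = 0.8944.

L_z,max/|L| = 0.8944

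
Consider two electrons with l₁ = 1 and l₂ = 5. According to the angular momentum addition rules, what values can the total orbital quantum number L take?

L = 4, 5, 6

By the triangle rule, |l₁ − l₂| ≤ L ≤ l₁ + l₂.
So L can be 4, 5, 6.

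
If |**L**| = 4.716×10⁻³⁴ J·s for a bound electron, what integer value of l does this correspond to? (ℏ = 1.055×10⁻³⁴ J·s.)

|L|/ℏ = (4.716×10⁻³⁴)/(1.055×10⁻³⁴) ≈ 4.470.
Set l(l+1) = 19.98; the integer solution is l = 4.

l = 4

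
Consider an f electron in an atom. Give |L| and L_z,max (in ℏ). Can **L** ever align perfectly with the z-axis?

No: L_z,max = 3ℏ < |L| = 2√3 ℏ ≈ 3.464ℏ

An f state has l = 3.
|L| = 2√3 ℏ ≈ 3.4641ℏ, while L_z,max = lℏ = 3ℏ.
Since |L| > L_z,max, the vector can never point exactly along z; the closest it comes is θ_min = arccos(3/√12) ≈ 30.0°.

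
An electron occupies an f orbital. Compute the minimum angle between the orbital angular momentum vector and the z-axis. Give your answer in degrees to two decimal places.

θ_min ≈ 30.00°

An f state has l = 3.
|L| = √(l(l+1)) ℏ = 2√3 ℏ.
The smallest angle corresponds to the largest L_z, i.e. m_l = l = 3, giving L_z = 3ℏ.
cos θ_min = 3/√12, so θ_min ≈ 30.00°.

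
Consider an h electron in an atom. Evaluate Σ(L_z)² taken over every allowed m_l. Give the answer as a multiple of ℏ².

An h state has l = 5.
m_l ∈ {-5, -4, -3, -2, -1, 0, 1, 2, 3, 4, 5}.
Σ m_l² = 2·(1 + 4 + 9 + 16 + 25) = 110.

Σ(L_z)² = 110 ℏ²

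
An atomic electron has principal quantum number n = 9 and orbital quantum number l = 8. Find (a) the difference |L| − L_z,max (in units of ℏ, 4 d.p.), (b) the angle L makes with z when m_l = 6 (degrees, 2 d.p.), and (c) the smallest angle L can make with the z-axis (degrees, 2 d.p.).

|L|−L_z,max ≈ 0.4853ℏ; θ(m_l=6) ≈ 45.00°; θ_min ≈ 19.47°

|L| − L_z,max = (6√2 − 8)ℏ ≈ 0.4853ℏ.
For m_l = 6: cos θ = 6/√72, θ ≈ 45.00°.
cos θ_min = 8/√72, so θ_min ≈ 19.47°.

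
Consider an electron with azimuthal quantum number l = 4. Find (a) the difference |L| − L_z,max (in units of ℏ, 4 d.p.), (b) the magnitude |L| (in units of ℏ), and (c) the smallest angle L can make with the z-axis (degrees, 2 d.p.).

|L|−L_z,max ≈ 0.4721ℏ; |L| = 2√5 ℏ ≈ 4.472ℏ; θ_min ≈ 26.57°

|L| − L_z,max = (2√5 − 4)ℏ ≈ 0.4721ℏ.
|L| = ℏ√(4·5) = 2√5 ℏ ≈ 4.472ℏ.
cos θ_min = 4/√20, so θ_min ≈ 26.57°.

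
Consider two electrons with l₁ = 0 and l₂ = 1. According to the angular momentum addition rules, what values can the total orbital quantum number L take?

Angular momentum addition gives L = |l₁ − l₂|, …, l₁ + l₂.
Allowed values: L = 1.

L = 1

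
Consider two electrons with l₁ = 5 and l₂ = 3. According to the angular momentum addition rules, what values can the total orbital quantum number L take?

By the triangle rule, |l₁ − l₂| ≤ L ≤ l₁ + l₂.
L ∈ {2, 3, 4, 5, 6, 7, 8}.

L = 2, 3, 4, 5, 6, 7, 8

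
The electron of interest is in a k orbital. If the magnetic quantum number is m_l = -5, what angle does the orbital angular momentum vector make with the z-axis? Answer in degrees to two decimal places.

A k state has l = 7.
|L| = ℏ√(l(l+1)) = 2√14 ℏ.
L_z = m_l ℏ = −5ℏ.
cos θ = L_z/|L| = -5/√56, so θ ≈ 131.92°.

θ ≈ 131.92°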